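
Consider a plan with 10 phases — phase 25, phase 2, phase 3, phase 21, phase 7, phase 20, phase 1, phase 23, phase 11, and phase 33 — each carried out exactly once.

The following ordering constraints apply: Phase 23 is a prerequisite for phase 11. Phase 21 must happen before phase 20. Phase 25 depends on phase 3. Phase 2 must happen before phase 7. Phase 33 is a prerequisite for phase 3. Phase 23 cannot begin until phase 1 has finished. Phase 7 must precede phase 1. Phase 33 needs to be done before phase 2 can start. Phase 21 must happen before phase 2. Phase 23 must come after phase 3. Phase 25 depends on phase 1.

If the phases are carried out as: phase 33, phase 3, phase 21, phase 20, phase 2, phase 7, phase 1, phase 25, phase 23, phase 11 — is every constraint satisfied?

Every stated constraint is respected: phase 3 sits at position 2, ahead of phase 23 at position 9, and each of the other listed pairs likewise has the predecessor earlier in the sequence.

Yes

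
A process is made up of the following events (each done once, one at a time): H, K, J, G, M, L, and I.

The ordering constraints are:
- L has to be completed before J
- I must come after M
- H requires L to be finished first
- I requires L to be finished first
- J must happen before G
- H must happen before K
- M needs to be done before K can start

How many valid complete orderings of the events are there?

The events with no prerequisites are M, L; any of them can be placed first.
Systematically extending each partial ordering one event at a time and counting, there are 105 complete orderings.

105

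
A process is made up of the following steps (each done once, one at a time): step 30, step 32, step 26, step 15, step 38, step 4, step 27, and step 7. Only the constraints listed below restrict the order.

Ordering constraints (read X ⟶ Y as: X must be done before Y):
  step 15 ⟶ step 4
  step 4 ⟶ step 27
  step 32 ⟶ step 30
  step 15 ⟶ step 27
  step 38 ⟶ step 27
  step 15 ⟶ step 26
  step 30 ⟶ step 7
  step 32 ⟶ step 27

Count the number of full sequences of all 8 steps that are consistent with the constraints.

596

3 steps have no prerequisites (step 32, step 15, step 38), so any of them could come first.
Counting all ways to extend the partial order to a total order gives 596.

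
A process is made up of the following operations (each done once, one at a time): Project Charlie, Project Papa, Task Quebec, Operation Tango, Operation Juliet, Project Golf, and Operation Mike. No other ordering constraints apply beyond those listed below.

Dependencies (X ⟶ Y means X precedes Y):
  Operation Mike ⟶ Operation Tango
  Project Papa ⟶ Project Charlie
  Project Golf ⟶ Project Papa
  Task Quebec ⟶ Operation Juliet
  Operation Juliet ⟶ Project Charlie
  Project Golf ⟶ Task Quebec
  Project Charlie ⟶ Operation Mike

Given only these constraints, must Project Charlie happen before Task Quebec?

No

There is a chain Task Quebec → Operation Juliet → Project Charlie, which puts Task Quebec before Project Charlie.
So Project Charlie never precedes Task Quebec.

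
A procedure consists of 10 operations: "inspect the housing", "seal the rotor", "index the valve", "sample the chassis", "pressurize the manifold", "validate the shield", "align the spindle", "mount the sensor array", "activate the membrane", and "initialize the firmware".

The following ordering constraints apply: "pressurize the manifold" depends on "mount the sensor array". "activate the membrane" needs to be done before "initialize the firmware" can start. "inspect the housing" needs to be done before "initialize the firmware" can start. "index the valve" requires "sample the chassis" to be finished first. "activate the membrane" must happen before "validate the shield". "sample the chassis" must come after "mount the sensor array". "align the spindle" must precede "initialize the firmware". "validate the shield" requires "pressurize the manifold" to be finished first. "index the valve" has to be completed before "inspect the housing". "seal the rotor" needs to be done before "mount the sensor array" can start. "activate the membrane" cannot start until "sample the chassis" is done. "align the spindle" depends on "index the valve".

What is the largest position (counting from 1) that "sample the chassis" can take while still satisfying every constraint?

Every operation that must follow "sample the chassis" has to come after it. Tracing all chains starting from "sample the chassis", those operations are: "inspect the housing", "index the valve", "validate the shield", "align the spindle", "activate the membrane", "initialize the firmware" — 6 in total.
With 6 mandatory successors out of 10 operations total, the latest slot for "sample the chassis" is 10−6 = 4, and it's reachable by doing all non-successors before "sample the chassis".

4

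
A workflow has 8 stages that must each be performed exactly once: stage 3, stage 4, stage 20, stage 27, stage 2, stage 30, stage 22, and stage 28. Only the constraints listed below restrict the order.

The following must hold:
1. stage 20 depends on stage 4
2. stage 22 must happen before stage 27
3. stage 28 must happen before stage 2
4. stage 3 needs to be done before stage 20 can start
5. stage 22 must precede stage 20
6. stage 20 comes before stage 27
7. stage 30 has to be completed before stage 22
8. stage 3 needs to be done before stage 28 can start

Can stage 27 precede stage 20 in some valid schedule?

The constraints give a chain stage 20 → stage 27, which forces stage 20 before stage 27.
So no valid ordering can have stage 27 before stage 20.

No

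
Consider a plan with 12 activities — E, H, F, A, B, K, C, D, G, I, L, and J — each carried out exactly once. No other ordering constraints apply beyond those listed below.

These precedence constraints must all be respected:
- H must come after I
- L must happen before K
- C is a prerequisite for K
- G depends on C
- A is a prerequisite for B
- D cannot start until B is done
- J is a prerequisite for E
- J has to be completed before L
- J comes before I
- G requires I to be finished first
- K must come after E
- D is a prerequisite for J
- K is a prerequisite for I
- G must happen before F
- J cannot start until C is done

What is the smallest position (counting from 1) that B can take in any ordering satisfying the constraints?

Working backwards through the constraints from B, its only required predecessor is A.
With 1 mandatory predecessor, the earliest B can sit is position 1+1 = 2, and placing just that one first achieves it.

2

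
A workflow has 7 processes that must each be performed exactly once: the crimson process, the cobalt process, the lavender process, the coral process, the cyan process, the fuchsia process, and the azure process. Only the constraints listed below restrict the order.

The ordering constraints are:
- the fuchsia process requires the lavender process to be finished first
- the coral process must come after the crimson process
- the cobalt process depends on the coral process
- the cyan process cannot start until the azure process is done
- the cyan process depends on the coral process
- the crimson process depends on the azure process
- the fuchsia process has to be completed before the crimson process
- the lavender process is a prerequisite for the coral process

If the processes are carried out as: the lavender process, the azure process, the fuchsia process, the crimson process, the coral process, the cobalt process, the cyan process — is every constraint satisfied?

Yes

Going through the constraints one by one, each required predecessor appears earlier in the sequence than its dependent — e.g. the azure process (position 2) is before the cyan process (position 7), as required.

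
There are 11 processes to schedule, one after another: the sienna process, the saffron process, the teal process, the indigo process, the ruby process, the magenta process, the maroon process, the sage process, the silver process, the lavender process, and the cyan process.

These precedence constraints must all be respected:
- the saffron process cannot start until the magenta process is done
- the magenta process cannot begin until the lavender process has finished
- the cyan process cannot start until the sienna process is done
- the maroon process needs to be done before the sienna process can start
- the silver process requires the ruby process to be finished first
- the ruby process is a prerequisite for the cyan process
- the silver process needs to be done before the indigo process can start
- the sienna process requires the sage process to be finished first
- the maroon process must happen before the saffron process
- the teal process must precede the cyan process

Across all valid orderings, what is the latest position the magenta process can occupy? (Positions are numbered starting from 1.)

The only process forced after the magenta process (directly or by a chain) is the saffron process.
So at least 1 process follows the magenta process, putting the magenta process no later than position 10. That position is achievable by scheduling everything else first.

10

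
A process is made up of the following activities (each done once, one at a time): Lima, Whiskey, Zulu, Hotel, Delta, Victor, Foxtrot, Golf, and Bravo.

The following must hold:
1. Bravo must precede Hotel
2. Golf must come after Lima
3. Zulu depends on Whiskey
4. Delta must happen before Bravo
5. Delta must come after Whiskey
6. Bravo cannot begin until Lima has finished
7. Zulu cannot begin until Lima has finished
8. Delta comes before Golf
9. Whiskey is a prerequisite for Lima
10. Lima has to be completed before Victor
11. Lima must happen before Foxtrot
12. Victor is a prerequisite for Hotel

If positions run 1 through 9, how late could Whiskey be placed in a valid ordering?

1

Following every chain forward from Whiskey, the activities that must come later are Lima, Zulu, Hotel, Delta, Victor, Foxtrot, Golf, Bravo — 8 of them.
With 8 mandatory successors out of 9 activities total, the latest slot for Whiskey is 9−8 = 1, and it's reachable by doing all non-successors before Whiskey.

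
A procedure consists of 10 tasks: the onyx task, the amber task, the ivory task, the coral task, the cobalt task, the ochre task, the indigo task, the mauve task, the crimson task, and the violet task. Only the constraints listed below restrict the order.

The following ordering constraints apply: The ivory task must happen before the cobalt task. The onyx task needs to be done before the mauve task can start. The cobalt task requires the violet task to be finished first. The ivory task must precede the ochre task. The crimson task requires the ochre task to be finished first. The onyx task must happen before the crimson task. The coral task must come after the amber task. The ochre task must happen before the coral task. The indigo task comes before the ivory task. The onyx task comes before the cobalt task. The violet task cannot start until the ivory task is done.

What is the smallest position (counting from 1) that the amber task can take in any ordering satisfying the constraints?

Nothing is required before the amber task; it can be the very first task.

1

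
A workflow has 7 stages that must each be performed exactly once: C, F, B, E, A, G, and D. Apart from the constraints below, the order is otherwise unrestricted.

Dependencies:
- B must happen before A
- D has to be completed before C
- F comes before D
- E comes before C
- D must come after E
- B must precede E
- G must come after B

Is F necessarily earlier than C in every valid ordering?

Yes

Tracing the constraints gives a chain: F → D → C.
Hence F necessarily comes before C.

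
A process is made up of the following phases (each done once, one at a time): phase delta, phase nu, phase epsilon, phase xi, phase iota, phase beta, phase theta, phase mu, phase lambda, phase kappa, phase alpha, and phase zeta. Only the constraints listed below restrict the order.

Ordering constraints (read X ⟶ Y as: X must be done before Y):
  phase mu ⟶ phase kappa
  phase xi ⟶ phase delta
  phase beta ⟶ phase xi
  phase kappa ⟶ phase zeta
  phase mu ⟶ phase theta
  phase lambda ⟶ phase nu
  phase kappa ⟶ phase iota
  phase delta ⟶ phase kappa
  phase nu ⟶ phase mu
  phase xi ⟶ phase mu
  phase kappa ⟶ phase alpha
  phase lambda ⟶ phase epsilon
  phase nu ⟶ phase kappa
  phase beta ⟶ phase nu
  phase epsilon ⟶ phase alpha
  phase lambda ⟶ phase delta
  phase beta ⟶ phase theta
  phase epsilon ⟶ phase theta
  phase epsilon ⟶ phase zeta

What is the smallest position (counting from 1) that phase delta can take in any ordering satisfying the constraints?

4

The phases that are forced before phase delta, directly or transitively, are phase xi, phase beta, phase lambda. That's 3 phases.
With 3 mandatory predecessors, the earliest phase delta can sit is position 3+1 = 4, and placing just those 3 first achieves it.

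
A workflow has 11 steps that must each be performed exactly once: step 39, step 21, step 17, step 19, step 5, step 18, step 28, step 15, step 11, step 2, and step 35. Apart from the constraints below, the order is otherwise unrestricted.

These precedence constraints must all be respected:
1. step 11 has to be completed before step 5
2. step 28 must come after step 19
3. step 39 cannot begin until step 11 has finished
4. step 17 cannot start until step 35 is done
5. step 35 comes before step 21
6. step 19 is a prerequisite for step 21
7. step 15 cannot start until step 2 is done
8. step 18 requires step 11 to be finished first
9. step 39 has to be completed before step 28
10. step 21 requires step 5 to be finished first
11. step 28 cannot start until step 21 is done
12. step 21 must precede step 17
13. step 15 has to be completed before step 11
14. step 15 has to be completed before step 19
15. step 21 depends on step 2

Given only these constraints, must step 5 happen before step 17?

Following the dependencies: step 5 → step 21 → step 17.
Hence step 5 necessarily comes before step 17.

Yes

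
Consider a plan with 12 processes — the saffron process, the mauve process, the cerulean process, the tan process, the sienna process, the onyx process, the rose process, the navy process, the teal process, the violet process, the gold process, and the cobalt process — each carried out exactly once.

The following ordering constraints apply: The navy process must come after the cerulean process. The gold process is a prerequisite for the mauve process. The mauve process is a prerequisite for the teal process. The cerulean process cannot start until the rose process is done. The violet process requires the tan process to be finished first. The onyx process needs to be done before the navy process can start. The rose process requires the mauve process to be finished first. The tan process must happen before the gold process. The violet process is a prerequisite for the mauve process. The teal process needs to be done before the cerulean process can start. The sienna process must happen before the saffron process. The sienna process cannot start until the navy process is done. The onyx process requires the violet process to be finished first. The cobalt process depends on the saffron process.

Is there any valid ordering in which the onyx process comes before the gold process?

Yes

No chain of constraints runs from the gold process to the onyx process, so the gold process is not required to come first.
That means at least one valid schedule has the onyx process before the gold process.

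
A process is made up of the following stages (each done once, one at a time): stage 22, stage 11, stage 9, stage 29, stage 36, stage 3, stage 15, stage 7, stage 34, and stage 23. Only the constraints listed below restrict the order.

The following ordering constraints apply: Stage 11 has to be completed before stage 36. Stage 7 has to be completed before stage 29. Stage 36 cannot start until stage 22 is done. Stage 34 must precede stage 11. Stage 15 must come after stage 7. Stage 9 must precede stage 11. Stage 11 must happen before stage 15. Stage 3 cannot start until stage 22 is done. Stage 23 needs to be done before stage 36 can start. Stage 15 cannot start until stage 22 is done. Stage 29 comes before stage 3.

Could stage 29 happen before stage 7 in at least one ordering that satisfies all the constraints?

Following stage 7 → stage 29, stage 7 must precede stage 29 in every valid ordering.
So no valid ordering can have stage 29 before stage 7.

No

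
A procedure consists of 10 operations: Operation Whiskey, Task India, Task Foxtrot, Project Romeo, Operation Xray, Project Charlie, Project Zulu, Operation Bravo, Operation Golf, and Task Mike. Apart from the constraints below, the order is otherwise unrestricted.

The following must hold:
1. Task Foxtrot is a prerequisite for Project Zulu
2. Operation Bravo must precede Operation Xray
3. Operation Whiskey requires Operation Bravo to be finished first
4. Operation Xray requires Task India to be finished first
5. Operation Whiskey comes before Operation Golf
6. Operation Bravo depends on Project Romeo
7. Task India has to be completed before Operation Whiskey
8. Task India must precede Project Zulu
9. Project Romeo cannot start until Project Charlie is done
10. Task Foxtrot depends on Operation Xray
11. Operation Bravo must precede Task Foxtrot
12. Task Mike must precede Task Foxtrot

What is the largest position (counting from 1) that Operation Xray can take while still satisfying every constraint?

8

The operations that are forced after Operation Xray, directly or by a chain of constraints, are Task Foxtrot, Project Zulu. That's 2 operations.
With 2 mandatory successors out of 10 operations total, the latest slot for Operation Xray is 10−2 = 8, and it's reachable by doing all non-successors before Operation Xray.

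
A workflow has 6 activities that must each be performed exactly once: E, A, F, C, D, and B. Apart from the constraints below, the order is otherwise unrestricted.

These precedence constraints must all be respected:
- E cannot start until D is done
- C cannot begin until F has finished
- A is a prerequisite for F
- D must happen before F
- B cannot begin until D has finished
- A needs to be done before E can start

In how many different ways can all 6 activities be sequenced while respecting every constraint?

27

The activities with no prerequisites are A, D; any of them can be placed first.
Counting all ways to extend the partial order to a total order gives 27.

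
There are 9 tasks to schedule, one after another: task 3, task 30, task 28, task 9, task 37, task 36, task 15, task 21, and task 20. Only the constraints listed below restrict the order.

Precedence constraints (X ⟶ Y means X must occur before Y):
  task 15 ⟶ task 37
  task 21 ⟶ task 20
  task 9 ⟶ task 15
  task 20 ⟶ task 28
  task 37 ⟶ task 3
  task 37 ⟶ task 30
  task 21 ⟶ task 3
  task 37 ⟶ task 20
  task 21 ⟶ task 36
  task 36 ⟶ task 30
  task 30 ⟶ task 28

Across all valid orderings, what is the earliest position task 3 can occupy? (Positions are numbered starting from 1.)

5

The tasks that are forced before task 3, directly or transitively, are task 9, task 37, task 15, task 21. That's 4 tasks.
So at minimum 4 tasks come before task 3, putting task 3 no earlier than position 5. That position is achievable by scheduling exactly those predecessors first.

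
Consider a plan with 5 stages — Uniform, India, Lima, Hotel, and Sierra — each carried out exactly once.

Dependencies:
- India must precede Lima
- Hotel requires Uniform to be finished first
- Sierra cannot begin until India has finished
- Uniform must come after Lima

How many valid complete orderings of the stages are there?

India is the only stage with nothing required before it, so every ordering starts there.
Counting all ways to extend the partial order to a total order gives 4.

4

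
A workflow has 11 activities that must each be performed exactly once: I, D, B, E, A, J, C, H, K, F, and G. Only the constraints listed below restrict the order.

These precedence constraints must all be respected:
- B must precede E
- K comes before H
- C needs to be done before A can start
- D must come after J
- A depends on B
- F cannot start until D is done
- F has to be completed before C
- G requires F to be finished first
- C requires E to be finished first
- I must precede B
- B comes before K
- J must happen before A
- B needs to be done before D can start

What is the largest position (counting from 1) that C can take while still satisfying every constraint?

The only activity forced after C (directly or by a chain) is A.
With 1 mandatory successor out of 11 activities total, the latest slot for C is 11−1 = 10, and it's reachable by doing all non-successors before C.

10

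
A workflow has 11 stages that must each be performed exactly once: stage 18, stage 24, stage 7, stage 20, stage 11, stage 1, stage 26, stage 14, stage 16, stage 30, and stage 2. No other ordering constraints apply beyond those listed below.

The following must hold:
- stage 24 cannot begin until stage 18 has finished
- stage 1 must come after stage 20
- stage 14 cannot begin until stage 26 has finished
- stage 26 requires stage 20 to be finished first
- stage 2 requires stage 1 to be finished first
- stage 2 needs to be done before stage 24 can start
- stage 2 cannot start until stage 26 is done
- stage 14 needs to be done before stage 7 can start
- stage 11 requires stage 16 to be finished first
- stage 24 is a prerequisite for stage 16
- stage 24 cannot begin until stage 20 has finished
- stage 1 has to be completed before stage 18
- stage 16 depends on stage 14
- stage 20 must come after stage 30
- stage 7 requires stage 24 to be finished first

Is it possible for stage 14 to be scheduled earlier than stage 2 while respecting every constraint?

Yes

The constraints leave stage 14 and stage 2 unordered relative to each other; nothing requires stage 2 earlier.
So a valid ordering placing stage 14 earlier than stage 2 exists.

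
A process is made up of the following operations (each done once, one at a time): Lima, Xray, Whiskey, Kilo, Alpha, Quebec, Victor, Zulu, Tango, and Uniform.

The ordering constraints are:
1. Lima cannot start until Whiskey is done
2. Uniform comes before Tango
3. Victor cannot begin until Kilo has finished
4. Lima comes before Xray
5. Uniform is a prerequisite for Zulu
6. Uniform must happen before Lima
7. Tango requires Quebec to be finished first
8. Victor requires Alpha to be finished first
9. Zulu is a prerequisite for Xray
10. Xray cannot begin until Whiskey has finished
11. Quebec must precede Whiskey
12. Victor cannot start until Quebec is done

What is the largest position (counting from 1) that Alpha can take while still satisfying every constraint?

The only operation forced after Alpha (directly or by a chain) is Victor.
With 1 mandatory successor out of 10 operations total, the latest slot for Alpha is 10−1 = 9, and it's reachable by doing all non-successors before Alpha.

9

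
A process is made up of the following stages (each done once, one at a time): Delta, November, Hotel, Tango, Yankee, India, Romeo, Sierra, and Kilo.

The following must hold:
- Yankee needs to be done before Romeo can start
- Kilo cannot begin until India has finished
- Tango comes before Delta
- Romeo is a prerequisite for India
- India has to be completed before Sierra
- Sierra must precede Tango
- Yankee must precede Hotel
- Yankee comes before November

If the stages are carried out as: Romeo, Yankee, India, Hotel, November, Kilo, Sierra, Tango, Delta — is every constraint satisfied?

In the proposed order, Romeo appears before Yankee.
Since Yankee is required before Romeo, the ordering is invalid.

No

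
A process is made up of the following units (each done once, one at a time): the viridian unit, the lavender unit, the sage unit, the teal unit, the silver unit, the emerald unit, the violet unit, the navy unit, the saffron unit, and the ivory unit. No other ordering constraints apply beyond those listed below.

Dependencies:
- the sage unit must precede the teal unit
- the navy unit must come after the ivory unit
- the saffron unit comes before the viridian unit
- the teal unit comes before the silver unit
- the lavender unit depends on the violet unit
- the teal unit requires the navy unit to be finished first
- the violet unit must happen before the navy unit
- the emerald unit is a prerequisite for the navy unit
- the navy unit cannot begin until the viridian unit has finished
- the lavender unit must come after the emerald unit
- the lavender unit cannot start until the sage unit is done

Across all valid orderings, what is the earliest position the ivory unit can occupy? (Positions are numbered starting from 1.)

1

Nothing is required before the ivory unit; it can be the very first unit.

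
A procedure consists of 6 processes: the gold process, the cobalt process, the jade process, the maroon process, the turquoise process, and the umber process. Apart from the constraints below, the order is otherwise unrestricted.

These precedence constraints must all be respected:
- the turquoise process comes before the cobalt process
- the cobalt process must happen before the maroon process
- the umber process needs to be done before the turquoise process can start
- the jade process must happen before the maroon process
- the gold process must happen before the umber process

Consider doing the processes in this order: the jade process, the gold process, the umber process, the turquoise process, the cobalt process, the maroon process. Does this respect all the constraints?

Checking each listed constraint against this order: for instance, the jade process is in position 1 and the maroon process in position 6, so that constraint holds — and the remaining constraints check out the same way.

Yes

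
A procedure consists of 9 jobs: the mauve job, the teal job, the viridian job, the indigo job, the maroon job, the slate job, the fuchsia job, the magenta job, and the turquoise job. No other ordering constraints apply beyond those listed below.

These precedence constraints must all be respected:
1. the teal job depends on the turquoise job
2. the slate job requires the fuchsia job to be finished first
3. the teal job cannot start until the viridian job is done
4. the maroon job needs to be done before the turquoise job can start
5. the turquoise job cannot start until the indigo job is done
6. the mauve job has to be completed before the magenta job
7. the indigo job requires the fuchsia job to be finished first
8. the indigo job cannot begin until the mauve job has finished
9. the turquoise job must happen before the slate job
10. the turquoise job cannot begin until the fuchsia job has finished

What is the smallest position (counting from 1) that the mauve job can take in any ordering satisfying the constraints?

1

Nothing is required before the mauve job; it can be the very first job.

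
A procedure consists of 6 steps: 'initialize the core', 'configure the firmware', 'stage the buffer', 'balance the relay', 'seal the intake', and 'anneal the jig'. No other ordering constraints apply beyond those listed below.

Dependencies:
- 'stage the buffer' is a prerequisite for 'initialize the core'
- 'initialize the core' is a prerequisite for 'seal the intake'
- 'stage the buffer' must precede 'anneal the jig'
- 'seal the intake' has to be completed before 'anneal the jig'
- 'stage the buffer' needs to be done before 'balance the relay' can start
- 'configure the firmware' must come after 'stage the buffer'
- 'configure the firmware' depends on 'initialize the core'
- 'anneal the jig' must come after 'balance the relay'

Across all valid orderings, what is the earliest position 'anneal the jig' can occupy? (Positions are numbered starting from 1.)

5

Working backwards through the constraints from 'anneal the jig', its full set of required predecessors is 'initialize the core', 'stage the buffer', 'balance the relay', 'seal the intake' — 4 of them.
So at minimum 4 steps come before 'anneal the jig', putting 'anneal the jig' no earlier than position 5. That position is achievable by scheduling exactly those predecessors first.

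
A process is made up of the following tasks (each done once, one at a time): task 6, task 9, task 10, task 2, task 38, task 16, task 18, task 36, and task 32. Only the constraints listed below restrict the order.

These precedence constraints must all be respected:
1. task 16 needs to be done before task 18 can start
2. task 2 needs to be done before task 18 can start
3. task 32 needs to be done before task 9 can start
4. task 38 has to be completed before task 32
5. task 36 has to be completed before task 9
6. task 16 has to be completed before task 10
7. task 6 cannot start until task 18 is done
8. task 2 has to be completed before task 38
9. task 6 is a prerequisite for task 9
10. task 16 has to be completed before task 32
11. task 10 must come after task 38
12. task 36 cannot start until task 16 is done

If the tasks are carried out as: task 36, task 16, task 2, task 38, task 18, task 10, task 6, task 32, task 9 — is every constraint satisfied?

The sequence places task 36 ahead of task 16.
That contradicts the constraint that task 16 must precede task 36.

No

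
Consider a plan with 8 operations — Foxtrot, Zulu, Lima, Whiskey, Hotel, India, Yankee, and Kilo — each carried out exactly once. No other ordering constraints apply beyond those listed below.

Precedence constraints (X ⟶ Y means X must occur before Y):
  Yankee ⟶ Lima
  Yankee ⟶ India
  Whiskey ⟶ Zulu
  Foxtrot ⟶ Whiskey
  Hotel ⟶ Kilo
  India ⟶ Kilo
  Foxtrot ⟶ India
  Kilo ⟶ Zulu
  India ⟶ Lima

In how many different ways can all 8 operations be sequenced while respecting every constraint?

The operations with no prerequisites are Foxtrot, Hotel, Yankee; any of them can be placed first.
Systematically extending each partial ordering one operation at a time and counting, there are 126 complete orderings.

126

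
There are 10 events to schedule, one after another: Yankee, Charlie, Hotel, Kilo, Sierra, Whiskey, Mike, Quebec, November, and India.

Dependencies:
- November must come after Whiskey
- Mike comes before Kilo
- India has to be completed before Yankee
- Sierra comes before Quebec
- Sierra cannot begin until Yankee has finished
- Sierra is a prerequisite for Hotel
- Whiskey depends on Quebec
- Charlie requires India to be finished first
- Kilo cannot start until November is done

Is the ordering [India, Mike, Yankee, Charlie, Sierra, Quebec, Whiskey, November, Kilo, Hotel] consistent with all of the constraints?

Checking each listed constraint against this order: for instance, Mike is in position 2 and Kilo in position 9, so that constraint holds — and the remaining constraints check out the same way.

Yes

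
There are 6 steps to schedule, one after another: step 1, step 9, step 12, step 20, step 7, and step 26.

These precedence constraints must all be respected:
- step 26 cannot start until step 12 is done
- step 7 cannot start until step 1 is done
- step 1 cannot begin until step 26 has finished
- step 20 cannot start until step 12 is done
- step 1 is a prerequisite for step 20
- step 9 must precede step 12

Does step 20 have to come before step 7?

No

Step 20 and step 7 are not related by any chain of constraints.
There exist valid orderings with step 7 before step 20, so step 20 is not required to come first.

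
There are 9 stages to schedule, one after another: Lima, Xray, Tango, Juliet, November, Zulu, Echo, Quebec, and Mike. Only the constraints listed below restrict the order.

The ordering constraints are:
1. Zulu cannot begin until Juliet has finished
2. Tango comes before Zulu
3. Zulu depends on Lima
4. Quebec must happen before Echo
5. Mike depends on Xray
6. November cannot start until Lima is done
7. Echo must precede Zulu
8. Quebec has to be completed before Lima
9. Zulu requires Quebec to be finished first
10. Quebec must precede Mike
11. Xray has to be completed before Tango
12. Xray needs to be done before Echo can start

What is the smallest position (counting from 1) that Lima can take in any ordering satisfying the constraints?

Working backwards through the constraints from Lima, its only required predecessor is Quebec.
With 1 mandatory predecessor, the earliest Lima can sit is position 1+1 = 2, and placing just that one first achieves it.

2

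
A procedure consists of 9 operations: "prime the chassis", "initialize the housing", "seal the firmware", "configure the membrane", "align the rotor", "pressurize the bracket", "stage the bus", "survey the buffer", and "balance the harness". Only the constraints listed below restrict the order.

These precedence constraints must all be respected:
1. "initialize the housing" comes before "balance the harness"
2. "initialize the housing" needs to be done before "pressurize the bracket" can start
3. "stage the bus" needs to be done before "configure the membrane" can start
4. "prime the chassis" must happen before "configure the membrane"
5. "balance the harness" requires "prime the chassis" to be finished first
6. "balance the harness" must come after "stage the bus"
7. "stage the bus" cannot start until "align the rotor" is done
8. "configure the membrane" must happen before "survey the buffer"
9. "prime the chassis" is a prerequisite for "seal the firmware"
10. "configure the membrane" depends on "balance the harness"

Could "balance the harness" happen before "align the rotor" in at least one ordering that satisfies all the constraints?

The constraints give a chain "align the rotor" → "stage the bus" → "balance the harness", which forces "align the rotor" before "balance the harness".
So no valid ordering can have "balance the harness" before "align the rotor".

No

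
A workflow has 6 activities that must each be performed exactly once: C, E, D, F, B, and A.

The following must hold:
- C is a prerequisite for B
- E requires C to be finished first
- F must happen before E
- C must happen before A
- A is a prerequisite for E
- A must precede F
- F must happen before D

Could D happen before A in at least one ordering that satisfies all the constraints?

Following A → F → D, A must precede D in every valid ordering.
Hence D can never be scheduled before A.

No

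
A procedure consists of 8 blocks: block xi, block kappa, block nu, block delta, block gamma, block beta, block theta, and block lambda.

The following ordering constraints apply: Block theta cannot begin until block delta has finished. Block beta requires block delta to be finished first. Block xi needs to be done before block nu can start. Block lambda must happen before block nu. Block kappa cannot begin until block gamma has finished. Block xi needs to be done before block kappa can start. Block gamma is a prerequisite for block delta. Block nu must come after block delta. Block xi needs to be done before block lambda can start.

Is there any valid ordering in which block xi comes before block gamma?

Yes

Nothing in the constraints forces block gamma before block xi — there is no chain from block gamma to block xi.
That means at least one valid schedule has block xi before block gamma.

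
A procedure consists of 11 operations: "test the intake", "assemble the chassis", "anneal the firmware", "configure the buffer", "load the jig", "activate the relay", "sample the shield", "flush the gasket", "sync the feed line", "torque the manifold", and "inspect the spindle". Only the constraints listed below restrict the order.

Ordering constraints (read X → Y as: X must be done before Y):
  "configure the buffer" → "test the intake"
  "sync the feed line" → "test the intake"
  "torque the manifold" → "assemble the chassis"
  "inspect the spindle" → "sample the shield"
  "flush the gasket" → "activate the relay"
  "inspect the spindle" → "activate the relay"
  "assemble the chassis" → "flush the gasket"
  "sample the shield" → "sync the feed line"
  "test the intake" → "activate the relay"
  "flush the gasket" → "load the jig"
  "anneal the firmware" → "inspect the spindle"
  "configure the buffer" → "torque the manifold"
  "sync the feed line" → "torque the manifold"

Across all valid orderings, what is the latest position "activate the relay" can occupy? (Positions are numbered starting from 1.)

Nothing depends on "activate the relay", so it can be the final operation, position 11.

11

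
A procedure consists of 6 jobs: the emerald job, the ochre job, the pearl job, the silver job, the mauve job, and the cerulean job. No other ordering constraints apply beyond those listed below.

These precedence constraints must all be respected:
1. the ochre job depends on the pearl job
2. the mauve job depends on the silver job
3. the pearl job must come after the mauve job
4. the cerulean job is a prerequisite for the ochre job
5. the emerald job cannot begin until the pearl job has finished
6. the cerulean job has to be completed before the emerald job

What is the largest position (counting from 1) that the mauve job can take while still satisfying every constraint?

3

Every job that must follow the mauve job has to come after it. Tracing all chains starting from the mauve job, those jobs are: the emerald job, the ochre job, the pearl job — 3 in total.
With 3 mandatory successors out of 6 jobs total, the latest slot for the mauve job is 6−3 = 3, and it's reachable by doing all non-successors before the mauve job.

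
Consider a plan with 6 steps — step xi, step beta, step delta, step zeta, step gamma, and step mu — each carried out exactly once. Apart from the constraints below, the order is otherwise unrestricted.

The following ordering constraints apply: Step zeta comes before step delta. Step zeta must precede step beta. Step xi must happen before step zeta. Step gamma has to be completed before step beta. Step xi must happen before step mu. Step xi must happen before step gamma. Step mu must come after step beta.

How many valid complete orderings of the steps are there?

7

Step xi is the only step with nothing required before it, so every ordering starts there.
Enumerating by repeatedly choosing an available step (one whose prerequisites are all placed) gives 7 distinct complete orderings.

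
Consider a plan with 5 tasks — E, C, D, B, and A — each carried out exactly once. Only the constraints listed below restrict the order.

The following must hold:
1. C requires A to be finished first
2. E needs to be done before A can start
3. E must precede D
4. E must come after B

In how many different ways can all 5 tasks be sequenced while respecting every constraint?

Only B has no prerequisites, so it must go first.
Enumerating by repeatedly choosing an available task (one whose prerequisites are all placed) gives 3 distinct complete orderings.

3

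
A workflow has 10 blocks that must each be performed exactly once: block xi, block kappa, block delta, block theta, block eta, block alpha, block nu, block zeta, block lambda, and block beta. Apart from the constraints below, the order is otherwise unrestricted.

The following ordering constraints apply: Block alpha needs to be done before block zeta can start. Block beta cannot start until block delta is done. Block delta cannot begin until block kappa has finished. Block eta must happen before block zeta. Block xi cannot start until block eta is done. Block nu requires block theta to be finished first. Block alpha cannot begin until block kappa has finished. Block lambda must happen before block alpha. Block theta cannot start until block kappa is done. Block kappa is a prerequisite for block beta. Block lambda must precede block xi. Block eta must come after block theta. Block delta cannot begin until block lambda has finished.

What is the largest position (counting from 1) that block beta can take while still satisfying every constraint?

Nothing depends on block beta, so it can be the final block, position 10.

10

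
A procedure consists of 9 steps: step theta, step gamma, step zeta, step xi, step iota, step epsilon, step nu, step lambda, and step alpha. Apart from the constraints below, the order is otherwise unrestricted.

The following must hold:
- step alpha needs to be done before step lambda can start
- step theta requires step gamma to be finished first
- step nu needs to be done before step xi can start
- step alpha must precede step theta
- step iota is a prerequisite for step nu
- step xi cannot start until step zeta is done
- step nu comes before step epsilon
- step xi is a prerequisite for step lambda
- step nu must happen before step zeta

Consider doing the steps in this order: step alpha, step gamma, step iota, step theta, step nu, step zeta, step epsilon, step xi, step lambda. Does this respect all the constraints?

Every stated constraint is respected: step alpha sits at position 1, ahead of step lambda at position 9, and each of the other listed pairs likewise has the predecessor earlier in the sequence.

Yes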